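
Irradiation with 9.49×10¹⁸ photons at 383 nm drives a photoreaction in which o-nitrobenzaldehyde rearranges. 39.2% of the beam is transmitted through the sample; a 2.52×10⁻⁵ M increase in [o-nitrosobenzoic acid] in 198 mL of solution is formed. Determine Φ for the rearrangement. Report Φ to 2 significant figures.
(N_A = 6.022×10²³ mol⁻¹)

Product: (2.52×10⁻⁵ M)(0.198 L) = 4.990×10⁻⁶ mol.
Moles of photons: 9.49×10¹⁸ / 6.022×10²³ = 1.576×10⁻⁵ mol.
Fraction absorbed: 1 − 39.2/100 = 0.6080.
Photons absorbed: 0.6080 × 1.576×10⁻⁵ = 9.582×10⁻⁶ mol.
Φ = 4.990×10⁻⁶ mol / 9.582×10⁻⁶ mol photons = 0.52.

Φ = 0.52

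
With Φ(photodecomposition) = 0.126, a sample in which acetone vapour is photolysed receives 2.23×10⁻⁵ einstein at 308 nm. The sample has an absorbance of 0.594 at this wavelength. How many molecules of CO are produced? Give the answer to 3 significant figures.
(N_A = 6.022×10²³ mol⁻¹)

Fraction absorbed: 1 − 10^(−0.594) = 0.7453.
Photons absorbed: 0.7453 × 2.23×10⁻⁵ = 1.662×10⁻⁵ mol.
Product: Φ × n_abs = 0.126 × 1.662×10⁻⁵ = 2.094×10⁻⁶ mol.
As a count: 2.094×10⁻⁶ × 6.022×10²³ = 1.26×10¹⁸.

1.26×10¹⁸ molecules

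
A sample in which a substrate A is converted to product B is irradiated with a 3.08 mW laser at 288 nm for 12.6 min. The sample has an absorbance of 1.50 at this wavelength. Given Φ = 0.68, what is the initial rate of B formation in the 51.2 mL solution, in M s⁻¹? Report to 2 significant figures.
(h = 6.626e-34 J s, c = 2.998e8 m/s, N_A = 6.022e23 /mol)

Photon energy at 288 nm: hc/λ = (6.626e-34)(2.998e8)/(288e-9) = 6.897e-19 J.
Energy delivered: (3.08 mW)(756 s) = 2.328 J.
Photons incident: 2.328 / 6.897e-19 = 3.375e18, i.e. 3.375e18/6.022e23 = 5.604e-6 mol.
Fraction absorbed: 1 − 10^(−1.50) = 0.9684.
Photons absorbed: 0.9684 × 5.604e-6 = 5.427e-6 mol.
Product formed: 0.68 × 5.427e-6 = 3.690e-6 mol.
Rate: 3.690e-6 mol / (756 s × 0.0512 L) = 9.5e-8 M s⁻¹.

9.5e-8 M s⁻¹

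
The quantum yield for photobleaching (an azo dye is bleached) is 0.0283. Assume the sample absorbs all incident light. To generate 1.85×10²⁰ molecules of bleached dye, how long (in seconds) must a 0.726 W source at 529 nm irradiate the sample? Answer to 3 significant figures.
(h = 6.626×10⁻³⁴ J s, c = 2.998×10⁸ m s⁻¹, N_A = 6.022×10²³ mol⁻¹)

Product: 1.85×10²⁰ / 6.022×10²³ = 3.072×10⁻⁴ mol.
Photons that must be absorbed: 3.072×10⁻⁴ / 0.0283 = 0.01086 mol.
Photon energy: hc/λ = 3.755×10⁻¹⁹ J; per mole, 2.261×10⁵ J mol⁻¹.
Energy required: 0.01086 × 2.261×10⁵ = 2455 J.
Time: 2455 J / 0.726 W = 3380 s.

t ≈ 3380 s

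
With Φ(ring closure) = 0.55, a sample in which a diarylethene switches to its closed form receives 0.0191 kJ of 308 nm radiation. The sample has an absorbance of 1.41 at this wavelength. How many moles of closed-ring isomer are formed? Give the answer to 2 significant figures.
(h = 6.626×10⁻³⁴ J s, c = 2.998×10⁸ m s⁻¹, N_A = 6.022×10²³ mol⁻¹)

Photon energy at 308 nm: hc/λ = (6.626×10⁻³⁴)(2.998×10⁸)/(308×10⁻⁹) = 6.450×10⁻¹⁹ J.
Incident energy: 0.0191 kJ = 19.1 J.
Photons incident: 19.1 / 6.450×10⁻¹⁹ = 2.961×10¹⁹, i.e. 2.961×10¹⁹/6.022×10²³ = 4.917×10⁻⁵ mol.
Fraction absorbed: 1 − 10^(−1.41) = 0.9611.
Photons absorbed: 0.9611 × 4.917×10⁻⁵ = 4.726×10⁻⁵ mol.
Product: Φ × n_abs = 0.55 × 4.726×10⁻⁵ = 2.599×10⁻⁵ mol.

2.6×10⁻⁵ mol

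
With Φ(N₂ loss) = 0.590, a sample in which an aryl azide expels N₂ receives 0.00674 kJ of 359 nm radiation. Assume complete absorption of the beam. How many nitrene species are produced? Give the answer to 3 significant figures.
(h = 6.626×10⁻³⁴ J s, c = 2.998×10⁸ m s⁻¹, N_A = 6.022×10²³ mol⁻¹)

Photon energy at 359 nm: hc/λ = (6.626×10⁻³⁴)(2.998×10⁸)/(359×10⁻⁹) = 5.533×10⁻¹⁹ J.
Incident energy: 0.00674 kJ = 6.74 J.
Photons incident: 6.74 / 5.533×10⁻¹⁹ = 1.218×10¹⁹, i.e. 1.218×10¹⁹/6.022×10²³ = 2.023×10⁻⁵ mol.
Product: Φ × n_abs = 0.590 × 2.023×10⁻⁵ = 1.194×10⁻⁵ mol.
As a count: 1.194×10⁻⁵ × 6.022×10²³ = 7.19×10¹⁸.

7.19×10¹⁸ species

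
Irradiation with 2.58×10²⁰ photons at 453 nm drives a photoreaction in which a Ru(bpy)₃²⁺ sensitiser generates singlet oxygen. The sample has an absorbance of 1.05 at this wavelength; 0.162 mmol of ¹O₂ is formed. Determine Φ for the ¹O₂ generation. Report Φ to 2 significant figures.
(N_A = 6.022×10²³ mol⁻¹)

Product: 0.162 mmol = 1.62×10⁻⁴ mol.
Moles of photons: 2.58×10²⁰ / 6.022×10²³ = 4.284×10⁻⁴ mol.
Fraction absorbed: 1 − 10^(−1.05) = 0.9109.
Photons absorbed: 0.9109 × 4.284×10⁻⁴ = 3.902×10⁻⁴ mol.
Φ = 1.62×10⁻⁴ mol / 3.902×10⁻⁴ mol photons = 0.42.

Φ = 0.42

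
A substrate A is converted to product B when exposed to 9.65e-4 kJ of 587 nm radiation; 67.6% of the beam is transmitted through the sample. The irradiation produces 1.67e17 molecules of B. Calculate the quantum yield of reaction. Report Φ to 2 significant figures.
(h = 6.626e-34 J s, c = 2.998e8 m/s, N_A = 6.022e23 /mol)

Product: 1.67e17 / 6.022e23 = 2.773e-7 mol.
Photon energy at 587 nm: hc/λ = (6.626e-34)(2.998e8)/(587e-9) = 3.384e-19 J.
Incident energy: 9.65e-4 kJ = 0.965 J.
Photons incident: 0.965 / 3.384e-19 = 2.852e18, i.e. 2.852e18/6.022e23 = 4.736e-6 mol.
Fraction absorbed: 1 − 67.6/100 = 0.3240.
Photons absorbed: 0.3240 × 4.736e-6 = 1.534e-6 mol.
Φ = 2.773e-7 mol / 1.534e-6 mol photons = 0.18.

Φ = 0.18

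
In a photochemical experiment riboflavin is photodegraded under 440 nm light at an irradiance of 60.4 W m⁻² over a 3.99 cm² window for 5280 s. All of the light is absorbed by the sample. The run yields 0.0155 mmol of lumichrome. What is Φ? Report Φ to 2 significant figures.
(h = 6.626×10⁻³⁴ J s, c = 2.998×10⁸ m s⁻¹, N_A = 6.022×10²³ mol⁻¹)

Product: 0.0155 mmol = 1.55×10⁻⁵ mol.
Photon energy at 440 nm: hc/λ = (6.626×10⁻³⁴)(2.998×10⁸)/(440×10⁻⁹) = 4.515×10⁻¹⁹ J.
Energy delivered: (60.4 W m⁻²)(3.99×10⁻⁴ m²)(5280 s) = 127.2 J.
Photons incident: 127.2 / 4.515×10⁻¹⁹ = 2.817×10²⁰, i.e. 2.817×10²⁰/6.022×10²³ = 4.678×10⁻⁴ mol.
Φ = 1.55×10⁻⁵ mol / 4.678×10⁻⁴ mol photons = 0.033.

Φ = 0.033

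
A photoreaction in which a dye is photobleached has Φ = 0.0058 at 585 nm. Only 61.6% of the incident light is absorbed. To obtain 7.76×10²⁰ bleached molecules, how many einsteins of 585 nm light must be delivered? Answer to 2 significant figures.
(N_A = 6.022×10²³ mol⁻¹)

Product: 7.76×10²⁰ / 6.022×10²³ = 0.001289 mol.
Photons that must be absorbed: 0.001289 / 0.0058 = 0.2222 mol.
Incident photons needed: 0.2222 / 0.616 = 0.3607 mol.

0.36 einstein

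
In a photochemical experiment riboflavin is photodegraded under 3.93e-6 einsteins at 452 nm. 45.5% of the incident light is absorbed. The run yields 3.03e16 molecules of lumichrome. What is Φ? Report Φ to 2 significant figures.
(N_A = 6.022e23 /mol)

Product: 3.03e16 / 6.022e23 = 5.032e-8 mol.
Photons absorbed: 0.455 × 3.93e-6 = 1.788e-6 mol.
Φ = 5.032e-8 mol / 1.788e-6 mol photons = 0.028.

Φ = 0.028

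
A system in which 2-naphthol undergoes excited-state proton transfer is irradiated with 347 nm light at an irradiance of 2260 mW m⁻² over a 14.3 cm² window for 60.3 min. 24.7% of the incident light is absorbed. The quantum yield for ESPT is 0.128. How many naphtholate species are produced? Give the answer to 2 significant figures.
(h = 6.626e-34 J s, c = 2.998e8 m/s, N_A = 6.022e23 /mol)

Photon energy at 347 nm: hc/λ = (6.626e-34)(2.998e8)/(347e-9) = 5.725e-19 J.
Energy delivered: (2260 mW m⁻²)(14.3e-4 m²)(3618 s) = 11.69 J.
Photons incident: 11.69 / 5.725e-19 = 2.042e19, i.e. 2.042e19/6.022e23 = 3.391e-5 mol.
Photons absorbed: 0.247 × 3.391e-5 = 8.376e-6 mol.
Product: Φ × n_abs = 0.128 × 8.376e-6 = 1.072e-6 mol.
As a count: 1.072e-6 × 6.022e23 = 6.5e17.

6.5e17 species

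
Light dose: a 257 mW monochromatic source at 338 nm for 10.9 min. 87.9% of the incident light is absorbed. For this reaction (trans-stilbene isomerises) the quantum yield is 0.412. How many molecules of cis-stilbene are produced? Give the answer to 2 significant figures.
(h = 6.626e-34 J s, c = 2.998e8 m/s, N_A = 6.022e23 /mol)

Photon energy at 338 nm: hc/λ = (6.626e-34)(2.998e8)/(338e-9) = 5.877e-19 J.
Energy delivered: (257 mW)(654 s) = 168.1 J.
Photons incident: 168.1 / 5.877e-19 = 2.860e20, i.e. 2.860e20/6.022e23 = 4.749e-4 mol.
Photons absorbed: 0.879 × 4.749e-4 = 4.174e-4 mol.
Product: Φ × n_abs = 0.412 × 4.174e-4 = 1.720e-4 mol.
As a count: 1.720e-4 × 6.022e23 = 1.0e20.

1.0e20 molecules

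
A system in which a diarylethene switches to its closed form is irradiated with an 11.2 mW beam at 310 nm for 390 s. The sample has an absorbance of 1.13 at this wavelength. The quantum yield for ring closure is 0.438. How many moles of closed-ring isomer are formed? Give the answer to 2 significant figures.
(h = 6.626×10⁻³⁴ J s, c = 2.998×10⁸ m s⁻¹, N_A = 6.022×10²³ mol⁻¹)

Photon energy at 310 nm: hc/λ = (6.626×10⁻³⁴)(2.998×10⁸)/(310×10⁻⁹) = 6.408×10⁻¹⁹ J.
Energy delivered: (11.2 mW)(390 s) = 4.368 J.
Photons incident: 4.368 / 6.408×10⁻¹⁹ = 6.816×10¹⁸, i.e. 6.816×10¹⁸/6.022×10²³ = 1.132×10⁻⁵ mol.
Fraction absorbed: 1 − 10^(−1.13) = 0.9259.
Photons absorbed: 0.9259 × 1.132×10⁻⁵ = 1.048×10⁻⁵ mol.
Product: Φ × n_abs = 0.438 × 1.048×10⁻⁵ = 4.590×10⁻⁶ mol.

4.6×10⁻⁶ mol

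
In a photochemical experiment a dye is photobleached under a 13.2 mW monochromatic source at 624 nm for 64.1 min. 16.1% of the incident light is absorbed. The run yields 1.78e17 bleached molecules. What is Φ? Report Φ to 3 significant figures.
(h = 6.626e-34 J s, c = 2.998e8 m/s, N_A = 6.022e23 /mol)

Product: 1.78e17 / 6.022e23 = 2.956e-7 mol.
Photon energy at 624 nm: hc/λ = (6.626e-34)(2.998e8)/(624e-9) = 3.183e-19 J.
Energy delivered: (13.2 mW)(3846 s) = 50.77 J.
Photons incident: 50.77 / 3.183e-19 = 1.595e20, i.e. 1.595e20/6.022e23 = 2.649e-4 mol.
Photons absorbed: 0.161 × 2.649e-4 = 4.265e-5 mol.
Φ = 2.956e-7 mol / 4.265e-5 mol photons = 0.00693.

Φ = 0.00693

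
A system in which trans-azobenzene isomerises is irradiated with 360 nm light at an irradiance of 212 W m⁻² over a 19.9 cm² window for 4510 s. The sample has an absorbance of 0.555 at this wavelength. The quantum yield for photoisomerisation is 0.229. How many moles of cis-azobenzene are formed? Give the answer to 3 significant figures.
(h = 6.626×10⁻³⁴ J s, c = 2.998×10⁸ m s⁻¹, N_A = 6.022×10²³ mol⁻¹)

Photon energy at 360 nm: hc/λ = (6.626×10⁻³⁴)(2.998×10⁸)/(360×10⁻⁹) = 5.518×10⁻¹⁹ J.
Energy delivered: (212 W m⁻²)(19.9×10⁻⁴ m²)(4510 s) = 1903 J.
Photons incident: 1903 / 5.518×10⁻¹⁹ = 3.449×10²¹, i.e. 3.449×10²¹/6.022×10²³ = 0.005727 mol.
Fraction absorbed: 1 − 10^(−0.555) = 0.7214.
Photons absorbed: 0.7214 × 0.005727 = 0.004131 mol.
Product: Φ × n_abs = 0.229 × 0.004131 = 9.460×10⁻⁴ mol.

9.46×10⁻⁴ mol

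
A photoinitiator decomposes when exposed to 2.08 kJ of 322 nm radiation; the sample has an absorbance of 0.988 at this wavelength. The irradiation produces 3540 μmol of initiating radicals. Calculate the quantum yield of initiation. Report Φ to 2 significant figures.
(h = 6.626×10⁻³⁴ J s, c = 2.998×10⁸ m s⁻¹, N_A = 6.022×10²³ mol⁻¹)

Φ = 0.70

Product: 3540 μmol = 0.00354 mol.
Photon energy at 322 nm: hc/λ = (6.626×10⁻³⁴)(2.998×10⁸)/(322×10⁻⁹) = 6.169×10⁻¹⁹ J.
Incident energy: 2.08 kJ = 2080 J.
Photons incident: 2080 / 6.169×10⁻¹⁹ = 3.372×10²¹, i.e. 3.372×10²¹/6.022×10²³ = 0.005599 mol.
Fraction absorbed: 1 − 10^(−0.988) = 0.8972.
Photons absorbed: 0.8972 × 0.005599 = 0.005023 mol.
Φ = 0.00354 mol / 0.005023 mol photons = 0.70.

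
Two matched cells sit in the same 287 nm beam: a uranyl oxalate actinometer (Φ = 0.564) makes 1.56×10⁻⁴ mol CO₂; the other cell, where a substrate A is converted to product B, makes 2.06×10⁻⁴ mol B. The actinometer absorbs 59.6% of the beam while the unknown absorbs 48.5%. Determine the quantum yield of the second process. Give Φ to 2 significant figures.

Photons absorbed by the actinometer: 1.56×10⁻⁴ / 0.564 = 2.766×10⁻⁴ mol.
Incident flux: 2.766×10⁻⁴ / 0.596 = 4.641×10⁻⁴ einstein.
Absorbed by unknown: 0.485 × 4.641×10⁻⁴ = 2.251×10⁻⁴ mol.
Φ(unknown) = 2.06×10⁻⁴ / 2.251×10⁻⁴ = 0.92.

Φ = 0.92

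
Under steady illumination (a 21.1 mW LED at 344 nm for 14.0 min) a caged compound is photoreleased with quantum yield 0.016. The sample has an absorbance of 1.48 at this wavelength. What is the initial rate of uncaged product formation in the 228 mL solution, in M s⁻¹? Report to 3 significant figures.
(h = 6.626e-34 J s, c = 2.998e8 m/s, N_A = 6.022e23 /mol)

Photon energy at 344 nm: hc/λ = (6.626e-34)(2.998e8)/(344e-9) = 5.775e-19 J.
Energy delivered: (21.1 mW)(840 s) = 17.72 J.
Photons incident: 17.72 / 5.775e-19 = 3.068e19, i.e. 3.068e19/6.022e23 = 5.095e-5 mol.
Fraction absorbed: 1 − 10^(−1.48) = 0.9669.
Photons absorbed: 0.9669 × 5.095e-5 = 4.926e-5 mol.
Product formed: 0.016 × 4.926e-5 = 7.882e-7 mol.
Rate: 7.882e-7 mol / (840 s × 0.228 L) = 4.12e-9 M s⁻¹.

4.12e-9 M s⁻¹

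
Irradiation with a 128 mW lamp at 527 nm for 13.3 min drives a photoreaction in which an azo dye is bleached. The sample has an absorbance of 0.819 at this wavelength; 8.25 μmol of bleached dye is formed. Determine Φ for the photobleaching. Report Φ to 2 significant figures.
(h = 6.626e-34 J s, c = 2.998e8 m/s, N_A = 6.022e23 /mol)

Product: 8.25 μmol = 8.25e-6 mol.
Photon energy at 527 nm: hc/λ = (6.626e-34)(2.998e8)/(527e-9) = 3.769e-19 J.
Energy delivered: (128 mW)(798 s) = 102.1 J.
Photons incident: 102.1 / 3.769e-19 = 2.709e20, i.e. 2.709e20/6.022e23 = 4.499e-4 mol.
Fraction absorbed: 1 − 10^(−0.819) = 0.8483.
Photons absorbed: 0.8483 × 4.499e-4 = 3.817e-4 mol.
Φ = 8.25e-6 mol / 3.817e-4 mol photons = 0.022.

Φ = 0.022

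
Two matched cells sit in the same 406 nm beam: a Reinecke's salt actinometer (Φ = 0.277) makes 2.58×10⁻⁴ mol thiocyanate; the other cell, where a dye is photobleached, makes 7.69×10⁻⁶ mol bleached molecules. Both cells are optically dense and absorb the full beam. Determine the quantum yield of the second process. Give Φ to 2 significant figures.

Φ = 0.0083

Photons absorbed by the actinometer: 2.58×10⁻⁴ / 0.277 = 9.314×10⁻⁴ mol.
Φ(unknown) = 7.69×10⁻⁶ / 9.314×10⁻⁴ = 0.0083.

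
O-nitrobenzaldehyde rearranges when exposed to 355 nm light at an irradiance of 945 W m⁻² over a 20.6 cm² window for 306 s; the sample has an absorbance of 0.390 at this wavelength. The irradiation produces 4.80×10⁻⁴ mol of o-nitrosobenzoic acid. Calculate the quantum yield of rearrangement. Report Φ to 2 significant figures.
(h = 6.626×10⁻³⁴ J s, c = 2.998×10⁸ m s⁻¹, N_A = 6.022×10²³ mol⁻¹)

Φ = 0.46

Photon energy at 355 nm: hc/λ = (6.626×10⁻³⁴)(2.998×10⁸)/(355×10⁻⁹) = 5.596×10⁻¹⁹ J.
Energy delivered: (945 W m⁻²)(20.6×10⁻⁴ m²)(306 s) = 595.7 J.
Photons incident: 595.7 / 5.596×10⁻¹⁹ = 1.065×10²¹, i.e. 1.065×10²¹/6.022×10²³ = 0.001769 mol.
Fraction absorbed: 1 − 10^(−0.390) = 0.5926.
Photons absorbed: 0.5926 × 0.001769 = 0.001048 mol.
Φ = 4.80×10⁻⁴ mol / 0.001048 mol photons = 0.46.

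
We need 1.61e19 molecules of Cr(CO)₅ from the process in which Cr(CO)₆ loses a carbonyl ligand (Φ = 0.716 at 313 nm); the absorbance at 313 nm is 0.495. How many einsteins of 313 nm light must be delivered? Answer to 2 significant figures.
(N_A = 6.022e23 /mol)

Product: 1.61e19 / 6.022e23 = 2.674e-5 mol.
Photons that must be absorbed: 2.674e-5 / 0.716 = 3.735e-5 mol.
Fraction absorbed: 1 − 10^(−0.495) = 0.6801.
Incident photons needed: 3.735e-5 / 0.6801 = 5.492e-5 mol.

5.5e-5 einstein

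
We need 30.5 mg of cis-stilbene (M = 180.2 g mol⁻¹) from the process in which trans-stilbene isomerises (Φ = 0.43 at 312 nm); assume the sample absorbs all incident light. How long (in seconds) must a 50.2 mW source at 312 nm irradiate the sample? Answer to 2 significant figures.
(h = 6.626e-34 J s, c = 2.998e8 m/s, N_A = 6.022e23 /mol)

t ≈ 3000 s

Product: 30.5 mg / 180.2 g mol⁻¹ = 1.693e-4 mol.
Photons that must be absorbed: 1.693e-4 / 0.43 = 3.937e-4 mol.
Photon energy: hc/λ = 6.367e-19 J; per mole, 3.834e5 J mol⁻¹.
Energy required: 3.937e-4 × 3.834e5 = 150.9 J.
Time: 150.9 J / 0.0502 W = 3000 s.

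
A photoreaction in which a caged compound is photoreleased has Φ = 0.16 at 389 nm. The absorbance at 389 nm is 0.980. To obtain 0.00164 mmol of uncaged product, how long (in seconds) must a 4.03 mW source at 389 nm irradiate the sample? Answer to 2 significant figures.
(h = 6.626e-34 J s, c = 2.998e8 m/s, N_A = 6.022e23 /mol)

t ≈ 870 s

Product: 0.00164 mmol = 1.64e-6 mol.
Photons that must be absorbed: 1.64e-6 / 0.16 = 1.025e-5 mol.
Fraction absorbed: 1 − 10^(−0.980) = 0.8953.
Incident photons needed: 1.025e-5 / 0.8953 = 1.145e-5 mol.
Photon energy: hc/λ = 5.107e-19 J; per mole, 3.075e5 J mol⁻¹.
Energy required: 1.145e-5 × 3.075e5 = 3.521 J.
Time: 3.521 J / 0.00403 W = 870 s.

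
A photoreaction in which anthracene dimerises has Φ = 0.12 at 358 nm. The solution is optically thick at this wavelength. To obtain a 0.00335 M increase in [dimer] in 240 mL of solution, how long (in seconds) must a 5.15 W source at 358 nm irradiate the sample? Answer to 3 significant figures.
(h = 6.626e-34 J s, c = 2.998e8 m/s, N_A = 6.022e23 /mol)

Product: (0.00335 M)(0.24 L) = 8.040e-4 mol.
Photons that must be absorbed: 8.040e-4 / 0.12 = 0.006700 mol.
Photon energy: hc/λ = 5.549e-19 J; per mole, 3.342e5 J mol⁻¹.
Energy required: 0.006700 × 3.342e5 = 2239 J.
Time: 2239 J / 5.15 W = 435 s.

t ≈ 435 s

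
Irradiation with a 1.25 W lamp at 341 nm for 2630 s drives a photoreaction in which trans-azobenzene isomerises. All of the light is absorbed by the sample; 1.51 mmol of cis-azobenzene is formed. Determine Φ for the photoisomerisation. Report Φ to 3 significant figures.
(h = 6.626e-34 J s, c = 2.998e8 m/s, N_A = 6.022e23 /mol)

Product: 1.51 mmol = 0.00151 mol.
Photon energy at 341 nm: hc/λ = (6.626e-34)(2.998e8)/(341e-9) = 5.825e-19 J.
Energy delivered: (1.25 W)(2630 s) = 3288 J.
Photons incident: 3288 / 5.825e-19 = 5.645e21, i.e. 5.645e21/6.022e23 = 0.009374 mol.
Φ = 0.00151 mol / 0.009374 mol photons = 0.161.

Φ = 0.161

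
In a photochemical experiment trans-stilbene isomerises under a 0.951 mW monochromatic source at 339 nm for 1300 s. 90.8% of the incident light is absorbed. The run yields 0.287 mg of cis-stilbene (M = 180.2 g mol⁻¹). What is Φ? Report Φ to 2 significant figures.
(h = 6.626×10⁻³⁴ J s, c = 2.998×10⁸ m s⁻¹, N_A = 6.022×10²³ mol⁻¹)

Φ = 0.50

Product: 0.287 mg / 180.2 g mol⁻¹ = 1.593×10⁻⁶ mol.
Photon energy at 339 nm: hc/λ = (6.626×10⁻³⁴)(2.998×10⁸)/(339×10⁻⁹) = 5.860×10⁻¹⁹ J.
Energy delivered: (0.951 mW)(1300 s) = 1.236 J.
Photons incident: 1.236 / 5.860×10⁻¹⁹ = 2.109×10¹⁸, i.e. 2.109×10¹⁸/6.022×10²³ = 3.502×10⁻⁶ mol.
Photons absorbed: 0.908 × 3.502×10⁻⁶ = 3.180×10⁻⁶ mol.
Φ = 1.593×10⁻⁶ mol / 3.180×10⁻⁶ mol photons = 0.50.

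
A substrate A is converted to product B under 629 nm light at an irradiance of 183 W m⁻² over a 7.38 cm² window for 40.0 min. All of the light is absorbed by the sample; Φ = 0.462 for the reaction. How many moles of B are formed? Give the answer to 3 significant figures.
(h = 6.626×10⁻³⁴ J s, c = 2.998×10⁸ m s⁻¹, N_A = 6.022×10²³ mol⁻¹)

7.87×10⁻⁴ mol

Photon energy at 629 nm: hc/λ = (6.626×10⁻³⁴)(2.998×10⁸)/(629×10⁻⁹) = 3.158×10⁻¹⁹ J.
Energy delivered: (183 W m⁻²)(7.38×10⁻⁴ m²)(2400 s) = 324.1 J.
Photons incident: 324.1 / 3.158×10⁻¹⁹ = 1.026×10²¹, i.e. 1.026×10²¹/6.022×10²³ = 0.001704 mol.
Product: Φ × n_abs = 0.462 × 0.001704 = 7.872×10⁻⁴ mol.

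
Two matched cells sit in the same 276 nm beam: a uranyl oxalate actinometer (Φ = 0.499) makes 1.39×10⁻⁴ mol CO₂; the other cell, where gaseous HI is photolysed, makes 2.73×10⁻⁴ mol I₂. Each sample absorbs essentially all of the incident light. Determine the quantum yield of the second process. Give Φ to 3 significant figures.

Photons absorbed by the actinometer: 1.39×10⁻⁴ / 0.499 = 2.786×10⁻⁴ mol.
Φ(unknown) = 2.73×10⁻⁴ / 2.786×10⁻⁴ = 0.980.

Φ = 0.980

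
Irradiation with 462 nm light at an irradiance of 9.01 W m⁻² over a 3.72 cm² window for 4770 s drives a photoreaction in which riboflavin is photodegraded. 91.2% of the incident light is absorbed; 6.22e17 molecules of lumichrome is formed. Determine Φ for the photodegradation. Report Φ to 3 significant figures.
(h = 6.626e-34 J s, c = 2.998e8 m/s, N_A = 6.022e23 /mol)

Product: 6.22e17 / 6.022e23 = 1.033e-6 mol.
Photon energy at 462 nm: hc/λ = (6.626e-34)(2.998e8)/(462e-9) = 4.300e-19 J.
Energy delivered: (9.01 W m⁻²)(3.72e-4 m²)(4770 s) = 15.99 J.
Photons incident: 15.99 / 4.300e-19 = 3.719e19, i.e. 3.719e19/6.022e23 = 6.176e-5 mol.
Photons absorbed: 0.912 × 6.176e-5 = 5.633e-5 mol.
Φ = 1.033e-6 mol / 5.633e-5 mol photons = 0.0183.

Φ = 0.0183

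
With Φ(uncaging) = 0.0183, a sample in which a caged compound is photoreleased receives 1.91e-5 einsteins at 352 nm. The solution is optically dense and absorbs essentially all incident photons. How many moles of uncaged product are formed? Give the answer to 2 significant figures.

Product: Φ × n_abs = 0.0183 × 1.91e-5 = 3.495e-7 mol.

3.5e-7 mol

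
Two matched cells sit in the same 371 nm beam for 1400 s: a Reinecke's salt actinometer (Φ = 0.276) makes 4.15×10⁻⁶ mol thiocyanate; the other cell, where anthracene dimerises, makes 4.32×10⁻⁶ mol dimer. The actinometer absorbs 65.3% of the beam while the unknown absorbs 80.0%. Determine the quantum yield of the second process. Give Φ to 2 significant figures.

Photons absorbed by the actinometer: 4.15×10⁻⁶ / 0.276 = 1.504×10⁻⁵ mol.
Incident flux: 1.504×10⁻⁵ / 0.653 = 2.303×10⁻⁵ einstein.
Absorbed by unknown: 0.800 × 2.303×10⁻⁵ = 1.842×10⁻⁵ mol.
Φ(unknown) = 4.32×10⁻⁶ / 1.842×10⁻⁵ = 0.23.

Φ = 0.23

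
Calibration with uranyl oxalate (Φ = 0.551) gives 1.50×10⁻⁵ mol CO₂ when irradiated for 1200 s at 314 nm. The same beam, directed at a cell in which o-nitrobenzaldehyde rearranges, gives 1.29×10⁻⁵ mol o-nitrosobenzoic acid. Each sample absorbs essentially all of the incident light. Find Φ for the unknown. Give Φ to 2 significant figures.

Photons absorbed by the actinometer: 1.50×10⁻⁵ / 0.551 = 2.722×10⁻⁵ mol.
Φ(unknown) = 1.29×10⁻⁵ / 2.722×10⁻⁵ = 0.47.

Φ = 0.47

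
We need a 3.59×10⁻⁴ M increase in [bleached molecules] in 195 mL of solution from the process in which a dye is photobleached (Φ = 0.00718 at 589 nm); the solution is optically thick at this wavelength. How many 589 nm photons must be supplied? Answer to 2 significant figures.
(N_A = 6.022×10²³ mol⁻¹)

Product: (3.59×10⁻⁴ M)(0.195 L) = 7.001×10⁻⁵ mol.
Photons that must be absorbed: 7.001×10⁻⁵ / 0.00718 = 0.009751 mol.
Photon count: 0.009751 × 6.022×10²³ = 5.9×10²¹.

5.9×10²¹ photons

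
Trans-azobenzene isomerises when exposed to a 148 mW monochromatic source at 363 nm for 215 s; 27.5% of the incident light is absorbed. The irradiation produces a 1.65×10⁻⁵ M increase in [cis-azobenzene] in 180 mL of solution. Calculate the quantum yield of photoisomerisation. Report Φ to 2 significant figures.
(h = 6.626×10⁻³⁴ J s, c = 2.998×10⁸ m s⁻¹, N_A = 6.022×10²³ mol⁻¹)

Φ = 0.11

Product: (1.65×10⁻⁵ M)(0.18 L) = 2.970×10⁻⁶ mol.
Photon energy at 363 nm: hc/λ = (6.626×10⁻³⁴)(2.998×10⁸)/(363×10⁻⁹) = 5.472×10⁻¹⁹ J.
Energy delivered: (148 mW)(215 s) = 31.82 J.
Photons incident: 31.82 / 5.472×10⁻¹⁹ = 5.815×10¹⁹, i.e. 5.815×10¹⁹/6.022×10²³ = 9.656×10⁻⁵ mol.
Photons absorbed: 0.275 × 9.656×10⁻⁵ = 2.655×10⁻⁵ mol.
Φ = 2.970×10⁻⁶ mol / 2.655×10⁻⁵ mol photons = 0.11.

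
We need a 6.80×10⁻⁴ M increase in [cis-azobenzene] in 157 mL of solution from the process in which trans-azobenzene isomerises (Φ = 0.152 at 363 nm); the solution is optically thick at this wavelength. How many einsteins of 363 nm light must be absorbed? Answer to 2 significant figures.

7.0×10⁻⁴ einstein

Product: (6.80×10⁻⁴ M)(0.157 L) = 1.068×10⁻⁴ mol.
Photons that must be absorbed: 1.068×10⁻⁴ / 0.152 = 7.026×10⁻⁴ mol.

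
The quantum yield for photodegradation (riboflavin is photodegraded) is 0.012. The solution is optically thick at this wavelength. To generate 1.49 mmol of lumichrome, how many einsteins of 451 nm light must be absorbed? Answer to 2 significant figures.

0.12 einstein

Product: 1.49 mmol = 0.00149 mol.
Photons that must be absorbed: 0.00149 / 0.012 = 0.1242 mol.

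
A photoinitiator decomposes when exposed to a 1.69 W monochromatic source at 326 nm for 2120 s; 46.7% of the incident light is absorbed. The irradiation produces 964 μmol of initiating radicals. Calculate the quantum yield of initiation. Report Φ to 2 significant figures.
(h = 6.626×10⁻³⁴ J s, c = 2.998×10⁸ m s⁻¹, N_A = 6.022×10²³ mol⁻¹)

Product: 964 μmol = 9.64×10⁻⁴ mol.
Photon energy at 326 nm: hc/λ = (6.626×10⁻³⁴)(2.998×10⁸)/(326×10⁻⁹) = 6.093×10⁻¹⁹ J.
Energy delivered: (1.69 W)(2120 s) = 3583 J.
Photons incident: 3583 / 6.093×10⁻¹⁹ = 5.881×10²¹, i.e. 5.881×10²¹/6.022×10²³ = 0.009766 mol.
Photons absorbed: 0.467 × 0.009766 = 0.004561 mol.
Φ = 9.64×10⁻⁴ mol / 0.004561 mol photons = 0.21.

Φ = 0.21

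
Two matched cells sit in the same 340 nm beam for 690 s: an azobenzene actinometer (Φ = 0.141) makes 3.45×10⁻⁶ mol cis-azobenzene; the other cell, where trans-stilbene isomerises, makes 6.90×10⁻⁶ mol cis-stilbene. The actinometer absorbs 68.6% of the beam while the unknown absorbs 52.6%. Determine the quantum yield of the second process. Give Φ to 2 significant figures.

Photons absorbed by the actinometer: 3.45×10⁻⁶ / 0.141 = 2.447×10⁻⁵ mol.
Incident flux: 2.447×10⁻⁵ / 0.686 = 3.567×10⁻⁵ einstein.
Absorbed by unknown: 0.526 × 3.567×10⁻⁵ = 1.876×10⁻⁵ mol.
Φ(unknown) = 6.90×10⁻⁶ / 1.876×10⁻⁵ = 0.37.

Φ = 0.37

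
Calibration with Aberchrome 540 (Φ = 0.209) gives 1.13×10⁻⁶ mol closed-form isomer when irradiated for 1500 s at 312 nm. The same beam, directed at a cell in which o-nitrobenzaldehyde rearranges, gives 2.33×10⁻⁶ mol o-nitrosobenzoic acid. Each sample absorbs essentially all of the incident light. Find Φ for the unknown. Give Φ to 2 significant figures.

Photons absorbed by the actinometer: 1.13×10⁻⁶ / 0.209 = 5.407×10⁻⁶ mol.
Φ(unknown) = 2.33×10⁻⁶ / 5.407×10⁻⁶ = 0.43.

Φ = 0.43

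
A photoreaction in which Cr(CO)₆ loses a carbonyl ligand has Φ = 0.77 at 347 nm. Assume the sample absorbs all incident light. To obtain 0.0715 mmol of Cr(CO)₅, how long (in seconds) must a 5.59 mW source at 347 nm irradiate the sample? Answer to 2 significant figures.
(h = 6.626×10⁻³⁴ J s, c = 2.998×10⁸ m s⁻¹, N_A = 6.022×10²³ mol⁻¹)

t ≈ 5700 s

Product: 0.0715 mmol = 7.15×10⁻⁵ mol.
Photons that must be absorbed: 7.15×10⁻⁵ / 0.77 = 9.286×10⁻⁵ mol.
Photon energy: hc/λ = 5.725×10⁻¹⁹ J; per mole, 3.448×10⁵ J mol⁻¹.
Energy required: 9.286×10⁻⁵ × 3.448×10⁵ = 32.02 J.
Time: 32.02 J / 0.00559 W = 5700 s.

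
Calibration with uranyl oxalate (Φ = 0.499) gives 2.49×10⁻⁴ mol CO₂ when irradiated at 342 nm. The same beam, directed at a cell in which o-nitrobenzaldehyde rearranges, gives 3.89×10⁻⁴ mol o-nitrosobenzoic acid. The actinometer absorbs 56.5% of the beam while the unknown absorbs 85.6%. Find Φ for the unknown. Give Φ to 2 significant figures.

Photons absorbed by the actinometer: 2.49×10⁻⁴ / 0.499 = 4.990×10⁻⁴ mol.
Incident flux: 4.990×10⁻⁴ / 0.565 = 8.832×10⁻⁴ einstein.
Absorbed by unknown: 0.856 × 8.832×10⁻⁴ = 7.560×10⁻⁴ mol.
Φ(unknown) = 3.89×10⁻⁴ / 7.560×10⁻⁴ = 0.51.

Φ = 0.51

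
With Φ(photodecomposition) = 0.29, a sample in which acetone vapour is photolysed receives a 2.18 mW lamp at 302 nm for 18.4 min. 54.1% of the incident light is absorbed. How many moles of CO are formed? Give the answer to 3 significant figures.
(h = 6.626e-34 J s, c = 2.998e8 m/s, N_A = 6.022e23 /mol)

9.53e-7 mol

Photon energy at 302 nm: hc/λ = (6.626e-34)(2.998e8)/(302e-9) = 6.578e-19 J.
Energy delivered: (2.18 mW)(1104 s) = 2.407 J.
Photons incident: 2.407 / 6.578e-19 = 3.659e18, i.e. 3.659e18/6.022e23 = 6.076e-6 mol.
Photons absorbed: 0.541 × 6.076e-6 = 3.287e-6 mol.
Product: Φ × n_abs = 0.29 × 3.287e-6 = 9.532e-7 mol.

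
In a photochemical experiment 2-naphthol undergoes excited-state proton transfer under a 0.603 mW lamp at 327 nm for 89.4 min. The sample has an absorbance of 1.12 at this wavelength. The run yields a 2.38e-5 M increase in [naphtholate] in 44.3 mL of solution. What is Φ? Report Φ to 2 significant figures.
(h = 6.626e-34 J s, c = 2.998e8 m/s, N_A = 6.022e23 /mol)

Product: (2.38e-5 M)(0.0443 L) = 1.054e-6 mol.
Photon energy at 327 nm: hc/λ = (6.626e-34)(2.998e8)/(327e-9) = 6.075e-19 J.
Energy delivered: (0.603 mW)(5364 s) = 3.234 J.
Photons incident: 3.234 / 6.075e-19 = 5.323e18, i.e. 5.323e18/6.022e23 = 8.839e-6 mol.
Fraction absorbed: 1 − 10^(−1.12) = 0.9241.
Photons absorbed: 0.9241 × 8.839e-6 = 8.168e-6 mol.
Φ = 1.054e-6 mol / 8.168e-6 mol photons = 0.13.

Φ = 0.13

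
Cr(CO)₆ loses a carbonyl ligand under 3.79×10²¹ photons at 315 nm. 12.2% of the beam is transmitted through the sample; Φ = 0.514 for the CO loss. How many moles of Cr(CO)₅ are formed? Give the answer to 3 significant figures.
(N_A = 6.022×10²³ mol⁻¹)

0.00284 mol

Moles of photons: 3.79×10²¹ / 6.022×10²³ = 0.006294 mol.
Fraction absorbed: 1 − 12.2/100 = 0.8780.
Photons absorbed: 0.8780 × 0.006294 = 0.005526 mol.
Product: Φ × n_abs = 0.514 × 0.005526 = 0.002840 mol.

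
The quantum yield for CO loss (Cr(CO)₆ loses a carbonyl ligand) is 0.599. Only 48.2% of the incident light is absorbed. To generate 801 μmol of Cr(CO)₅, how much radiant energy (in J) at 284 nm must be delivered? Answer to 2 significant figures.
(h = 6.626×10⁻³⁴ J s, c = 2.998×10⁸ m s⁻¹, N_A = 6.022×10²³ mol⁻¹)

1200 J

Product: 801 μmol = 8.01×10⁻⁴ mol.
Photons that must be absorbed: 8.01×10⁻⁴ / 0.599 = 0.001337 mol.
Incident photons needed: 0.001337 / 0.482 = 0.002774 mol.
Photon energy: hc/λ = 6.995×10⁻¹⁹ J; per mole, 4.212×10⁵ J mol⁻¹.
Energy required: 0.002774 × 4.212×10⁵ = 1200 J.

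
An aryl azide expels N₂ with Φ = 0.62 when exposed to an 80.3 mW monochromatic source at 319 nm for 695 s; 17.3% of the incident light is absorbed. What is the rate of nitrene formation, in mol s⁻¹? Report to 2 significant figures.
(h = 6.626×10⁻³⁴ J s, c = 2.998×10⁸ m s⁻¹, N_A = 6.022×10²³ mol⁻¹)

Photon energy at 319 nm: hc/λ = (6.626×10⁻³⁴)(2.998×10⁸)/(319×10⁻⁹) = 6.227×10⁻¹⁹ J.
Energy delivered: (80.3 mW)(695 s) = 55.81 J.
Photons incident: 55.81 / 6.227×10⁻¹⁹ = 8.963×10¹⁹, i.e. 8.963×10¹⁹/6.022×10²³ = 1.488×10⁻⁴ mol.
Photons absorbed: 0.173 × 1.488×10⁻⁴ = 2.574×10⁻⁵ mol.
Product formed: 0.62 × 2.574×10⁻⁵ = 1.596×10⁻⁵ mol.
Rate: 1.596×10⁻⁵ / 695 s = 2.3×10⁻⁸ mol s⁻¹.

2.3×10⁻⁸ mol s⁻¹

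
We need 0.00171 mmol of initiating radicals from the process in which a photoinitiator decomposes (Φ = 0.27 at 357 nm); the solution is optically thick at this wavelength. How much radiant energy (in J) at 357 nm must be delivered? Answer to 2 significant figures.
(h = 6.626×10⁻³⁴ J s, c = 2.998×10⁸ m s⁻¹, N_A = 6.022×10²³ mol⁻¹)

Product: 0.00171 mmol = 1.71×10⁻⁶ mol.
Photons that must be absorbed: 1.71×10⁻⁶ / 0.27 = 6.333×10⁻⁶ mol.
Photon energy: hc/λ = 5.564×10⁻¹⁹ J; per mole, 3.351×10⁵ J mol⁻¹.
Energy required: 6.333×10⁻⁶ × 3.351×10⁵ = 2.1 J.

2.1 J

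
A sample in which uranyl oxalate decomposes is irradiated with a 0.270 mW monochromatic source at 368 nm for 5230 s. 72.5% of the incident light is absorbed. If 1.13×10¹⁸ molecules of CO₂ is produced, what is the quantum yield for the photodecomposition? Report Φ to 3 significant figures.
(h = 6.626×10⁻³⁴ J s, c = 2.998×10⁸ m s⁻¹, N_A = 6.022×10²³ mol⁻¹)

Φ = 0.596

Product: 1.13×10¹⁸ / 6.022×10²³ = 1.876×10⁻⁶ mol.
Photon energy at 368 nm: hc/λ = (6.626×10⁻³⁴)(2.998×10⁸)/(368×10⁻⁹) = 5.398×10⁻¹⁹ J.
Energy delivered: (0.270 mW)(5230 s) = 1.412 J.
Photons incident: 1.412 / 5.398×10⁻¹⁹ = 2.616×10¹⁸, i.e. 2.616×10¹⁸/6.022×10²³ = 4.344×10⁻⁶ mol.
Photons absorbed: 0.725 × 4.344×10⁻⁶ = 3.149×10⁻⁶ mol.
Φ = 1.876×10⁻⁶ mol / 3.149×10⁻⁶ mol photons = 0.596.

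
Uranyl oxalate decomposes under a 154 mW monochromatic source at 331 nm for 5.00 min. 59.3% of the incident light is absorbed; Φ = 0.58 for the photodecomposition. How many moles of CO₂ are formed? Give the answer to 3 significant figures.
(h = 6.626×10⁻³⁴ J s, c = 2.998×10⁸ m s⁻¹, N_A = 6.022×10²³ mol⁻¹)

Photon energy at 331 nm: hc/λ = (6.626×10⁻³⁴)(2.998×10⁸)/(331×10⁻⁹) = 6.001×10⁻¹⁹ J.
Energy delivered: (154 mW)(300 s) = 46.20 J.
Photons incident: 46.20 / 6.001×10⁻¹⁹ = 7.699×10¹⁹, i.e. 7.699×10¹⁹/6.022×10²³ = 1.278×10⁻⁴ mol.
Photons absorbed: 0.593 × 1.278×10⁻⁴ = 7.579×10⁻⁵ mol.
Product: Φ × n_abs = 0.58 × 7.579×10⁻⁵ = 4.396×10⁻⁵ mol.

4.40×10⁻⁵ mol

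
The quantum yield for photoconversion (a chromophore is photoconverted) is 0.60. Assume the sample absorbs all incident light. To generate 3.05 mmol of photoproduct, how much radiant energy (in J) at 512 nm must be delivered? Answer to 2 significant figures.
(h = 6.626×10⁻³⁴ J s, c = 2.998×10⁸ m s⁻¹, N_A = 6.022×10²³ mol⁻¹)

Product: 3.05 mmol = 0.00305 mol.
Photons that must be absorbed: 0.00305 / 0.60 = 0.005083 mol.
Photon energy: hc/λ = 3.880×10⁻¹⁹ J; per mole, 2.337×10⁵ J mol⁻¹.
Energy required: 0.005083 × 2.337×10⁵ = 1200 J.

1200 J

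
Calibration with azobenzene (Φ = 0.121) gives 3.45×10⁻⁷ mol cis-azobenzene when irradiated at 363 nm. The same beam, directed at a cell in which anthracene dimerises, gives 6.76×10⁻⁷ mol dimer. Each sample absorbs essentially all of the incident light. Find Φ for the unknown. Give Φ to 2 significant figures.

Φ = 0.24

Photons absorbed by the actinometer: 3.45×10⁻⁷ / 0.121 = 2.851×10⁻⁶ mol.
Φ(unknown) = 6.76×10⁻⁷ / 2.851×10⁻⁶ = 0.24.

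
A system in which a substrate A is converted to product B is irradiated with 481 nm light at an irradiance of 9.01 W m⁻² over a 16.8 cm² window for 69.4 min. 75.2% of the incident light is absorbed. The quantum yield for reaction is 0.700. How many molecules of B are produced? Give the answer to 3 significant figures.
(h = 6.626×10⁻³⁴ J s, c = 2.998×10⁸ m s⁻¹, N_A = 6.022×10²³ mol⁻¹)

Photon energy at 481 nm: hc/λ = (6.626×10⁻³⁴)(2.998×10⁸)/(481×10⁻⁹) = 4.130×10⁻¹⁹ J.
Energy delivered: (9.01 W m⁻²)(16.8×10⁻⁴ m²)(4164 s) = 63.03 J.
Photons incident: 63.03 / 4.130×10⁻¹⁹ = 1.526×10²⁰, i.e. 1.526×10²⁰/6.022×10²³ = 2.534×10⁻⁴ mol.
Photons absorbed: 0.752 × 2.534×10⁻⁴ = 1.906×10⁻⁴ mol.
Product: Φ × n_abs = 0.700 × 1.906×10⁻⁴ = 1.334×10⁻⁴ mol.
As a count: 1.334×10⁻⁴ × 6.022×10²³ = 8.03×10¹⁹.

8.03×10¹⁹ molecules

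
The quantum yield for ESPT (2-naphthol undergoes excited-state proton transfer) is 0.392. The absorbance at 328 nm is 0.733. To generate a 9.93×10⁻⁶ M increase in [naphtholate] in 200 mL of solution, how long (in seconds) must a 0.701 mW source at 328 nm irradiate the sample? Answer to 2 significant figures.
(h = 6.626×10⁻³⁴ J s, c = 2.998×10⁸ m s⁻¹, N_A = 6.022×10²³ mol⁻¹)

Product: (9.93×10⁻⁶ M)(0.2 L) = 1.986×10⁻⁶ mol.
Photons that must be absorbed: 1.986×10⁻⁶ / 0.392 = 5.066×10⁻⁶ mol.
Fraction absorbed: 1 − 10^(−0.733) = 0.8151.
Incident photons needed: 5.066×10⁻⁶ / 0.8151 = 6.215×10⁻⁶ mol.
Photon energy: hc/λ = 6.056×10⁻¹⁹ J; per mole, 3.647×10⁵ J mol⁻¹.
Energy required: 6.215×10⁻⁶ × 3.647×10⁵ = 2.267 J.
Time: 2.267 J / 0.000701 W = 3200 s.

t ≈ 3200 s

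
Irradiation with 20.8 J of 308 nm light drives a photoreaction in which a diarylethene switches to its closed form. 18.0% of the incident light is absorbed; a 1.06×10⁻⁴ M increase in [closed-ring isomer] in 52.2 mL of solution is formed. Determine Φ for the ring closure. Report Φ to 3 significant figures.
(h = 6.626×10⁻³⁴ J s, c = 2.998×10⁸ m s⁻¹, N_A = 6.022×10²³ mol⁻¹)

Φ = 0.574

Product: (1.06×10⁻⁴ M)(0.0522 L) = 5.533×10⁻⁶ mol.
Photon energy at 308 nm: hc/λ = (6.626×10⁻³⁴)(2.998×10⁸)/(308×10⁻⁹) = 6.450×10⁻¹⁹ J.
Photons incident: 20.8 / 6.450×10⁻¹⁹ = 3.225×10¹⁹, i.e. 3.225×10¹⁹/6.022×10²³ = 5.355×10⁻⁵ mol.
Photons absorbed: 0.180 × 5.355×10⁻⁵ = 9.639×10⁻⁶ mol.
Φ = 5.533×10⁻⁶ mol / 9.639×10⁻⁶ mol photons = 0.574.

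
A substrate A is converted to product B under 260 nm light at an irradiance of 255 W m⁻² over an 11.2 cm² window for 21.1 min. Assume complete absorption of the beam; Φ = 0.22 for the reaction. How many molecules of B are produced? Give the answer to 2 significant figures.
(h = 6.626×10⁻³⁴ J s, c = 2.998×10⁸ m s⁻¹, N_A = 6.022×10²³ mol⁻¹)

Photon energy at 260 nm: hc/λ = (6.626×10⁻³⁴)(2.998×10⁸)/(260×10⁻⁹) = 7.640×10⁻¹⁹ J.
Energy delivered: (255 W m⁻²)(11.2×10⁻⁴ m²)(1266 s) = 361.6 J.
Photons incident: 361.6 / 7.640×10⁻¹⁹ = 4.733×10²⁰, i.e. 4.733×10²⁰/6.022×10²³ = 7.860×10⁻⁴ mol.
Product: Φ × n_abs = 0.22 × 7.860×10⁻⁴ = 1.729×10⁻⁴ mol.
As a count: 1.729×10⁻⁴ × 6.022×10²³ = 1.0×10²⁰.

1.0×10²⁰ molecules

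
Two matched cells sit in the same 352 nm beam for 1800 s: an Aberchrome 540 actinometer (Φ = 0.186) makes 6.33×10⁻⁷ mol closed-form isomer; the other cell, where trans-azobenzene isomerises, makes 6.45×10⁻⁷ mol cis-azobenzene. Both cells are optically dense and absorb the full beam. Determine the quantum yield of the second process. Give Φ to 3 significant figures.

Photons absorbed by the actinometer: 6.33×10⁻⁷ / 0.186 = 3.403×10⁻⁶ mol.
Φ(unknown) = 6.45×10⁻⁷ / 3.403×10⁻⁶ = 0.190.

Φ = 0.190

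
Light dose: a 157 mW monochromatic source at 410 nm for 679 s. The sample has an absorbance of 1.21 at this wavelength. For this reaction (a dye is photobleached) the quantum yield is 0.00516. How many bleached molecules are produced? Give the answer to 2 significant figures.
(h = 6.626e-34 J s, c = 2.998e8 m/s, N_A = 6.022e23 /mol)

1.1e18 bleached molecules

Photon energy at 410 nm: hc/λ = (6.626e-34)(2.998e8)/(410e-9) = 4.845e-19 J.
Energy delivered: (157 mW)(679 s) = 106.6 J.
Photons incident: 106.6 / 4.845e-19 = 2.200e20, i.e. 2.200e20/6.022e23 = 3.653e-4 mol.
Fraction absorbed: 1 − 10^(−1.21) = 0.9383.
Photons absorbed: 0.9383 × 3.653e-4 = 3.428e-4 mol.
Product: Φ × n_abs = 0.00516 × 3.428e-4 = 1.769e-6 mol.
As a count: 1.769e-6 × 6.022e23 = 1.1e18.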